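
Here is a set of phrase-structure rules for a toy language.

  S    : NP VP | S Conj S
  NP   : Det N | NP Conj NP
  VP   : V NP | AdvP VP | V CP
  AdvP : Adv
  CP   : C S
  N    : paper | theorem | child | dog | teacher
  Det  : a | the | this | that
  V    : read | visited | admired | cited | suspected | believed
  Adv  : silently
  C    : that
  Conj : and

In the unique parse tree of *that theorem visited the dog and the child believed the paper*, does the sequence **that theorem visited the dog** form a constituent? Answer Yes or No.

Yes

[S [S [NP [Det that] [N theorem]] [VP [V visited] [NP [Det the] [N dog]]]] [Conj and] [S [NP [Det the] [N child]] [VP [V believed] [NP [Det the] [N paper]]]]]
The words 'that theorem visited the dog' are exhaustively dominated by a single S node (built by S → NP VP), so they form a constituent.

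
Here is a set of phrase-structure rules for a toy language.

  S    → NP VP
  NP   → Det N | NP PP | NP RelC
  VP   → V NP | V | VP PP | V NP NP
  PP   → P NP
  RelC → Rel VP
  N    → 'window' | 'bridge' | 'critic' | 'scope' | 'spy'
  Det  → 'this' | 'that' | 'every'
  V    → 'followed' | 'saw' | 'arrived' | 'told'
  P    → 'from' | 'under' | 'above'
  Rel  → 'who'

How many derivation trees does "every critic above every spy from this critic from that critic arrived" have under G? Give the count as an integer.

Two of the 5 distinct bracketings:
[S [NP [NP [Det every] [N critic]] [PP [P above] [NP [NP [Det every] [N spy]] [PP [P from] [NP [NP [Det this] [N critic]] [PP [P from] [NP [Det that] [N critic]]]]]]]] [VP [V arrived]]]
[S [NP [NP [Det every] [N critic]] [PP [P above] [NP [NP [NP [Det every] [N spy]] [PP [P from] [NP [Det this] [N critic]]]] [PP [P from] [NP [Det that] [N critic]]]]]] [VP [V arrived]]]
The trees differ in how a recursive rule is bracketed over the same span.

5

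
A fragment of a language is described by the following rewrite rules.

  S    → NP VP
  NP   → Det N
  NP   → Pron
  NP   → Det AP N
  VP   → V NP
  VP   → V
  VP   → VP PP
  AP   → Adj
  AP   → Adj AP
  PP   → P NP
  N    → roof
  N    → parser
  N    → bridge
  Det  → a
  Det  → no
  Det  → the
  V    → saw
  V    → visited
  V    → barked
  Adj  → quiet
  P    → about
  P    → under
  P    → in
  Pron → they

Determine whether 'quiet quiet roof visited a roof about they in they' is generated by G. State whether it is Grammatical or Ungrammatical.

Ungrammatical

For S → NP VP, no prefix of the string parses as an NP.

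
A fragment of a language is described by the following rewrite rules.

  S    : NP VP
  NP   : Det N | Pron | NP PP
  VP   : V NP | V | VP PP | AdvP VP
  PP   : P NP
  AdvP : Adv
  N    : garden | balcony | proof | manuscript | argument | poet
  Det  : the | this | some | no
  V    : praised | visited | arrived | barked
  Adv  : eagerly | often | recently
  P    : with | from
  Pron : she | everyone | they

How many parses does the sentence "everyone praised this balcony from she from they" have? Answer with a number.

Two of the 5 distinct bracketings:
[S [NP [Pron everyone]] [VP [V praised] [NP [NP [Det this] [N balcony]] [PP [P from] [NP [NP [Pron she]] [PP [P from] [NP [Pron they]]]]]]]]
[S [NP [Pron everyone]] [VP [V praised] [NP [NP [NP [Det this] [N balcony]] [PP [P from] [NP [Pron she]]]] [PP [P from] [NP [Pron they]]]]]]
The trees differ in how a recursive rule is bracketed over the same span.

5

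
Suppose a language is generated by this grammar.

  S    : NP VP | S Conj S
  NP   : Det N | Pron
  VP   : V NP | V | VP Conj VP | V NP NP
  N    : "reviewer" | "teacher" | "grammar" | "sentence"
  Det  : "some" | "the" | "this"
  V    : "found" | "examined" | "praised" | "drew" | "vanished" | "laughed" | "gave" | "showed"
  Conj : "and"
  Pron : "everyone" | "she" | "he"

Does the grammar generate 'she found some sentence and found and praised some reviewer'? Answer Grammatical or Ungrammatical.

[S [NP [Pron she]] [VP [VP [V found] [NP [Det some] [N sentence]]] [Conj and] [VP [VP [V found]] [Conj and] [VP [V praised] [NP [Det some] [N reviewer]]]]]]
The bracketing above is licensed at every node by one of the given productions, with S at the root.

Grammatical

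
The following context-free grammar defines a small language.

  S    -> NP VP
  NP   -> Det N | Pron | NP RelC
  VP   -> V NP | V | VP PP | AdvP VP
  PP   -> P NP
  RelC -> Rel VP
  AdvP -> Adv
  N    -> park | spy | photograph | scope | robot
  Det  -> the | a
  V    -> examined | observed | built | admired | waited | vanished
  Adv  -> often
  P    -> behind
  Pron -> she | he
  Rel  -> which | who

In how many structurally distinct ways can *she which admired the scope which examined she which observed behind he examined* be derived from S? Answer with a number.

Two of the 9 distinct bracketings:
[S [NP [NP [Pron she]] [RelC [Rel which] [VP [V admired] [NP [NP [Det the] [N scope]] [RelC [Rel which] [VP [V examined] [NP [NP [Pron she]] [RelC [Rel which] [VP [VP [V observed]] [PP [P behind] [NP [Pron he]]]]]]]]]]]] [VP [V examined]]]
[S [NP [NP [Pron she]] [RelC [Rel which] [VP [V admired] [NP [NP [Det the] [N scope]] [RelC [Rel which] [VP [VP [V examined] [NP [NP [Pron she]] [RelC [Rel which] [VP [V observed]]]]] [PP [P behind] [NP [Pron he]]]]]]]]] [VP [V examined]]]
The trees differ in how a recursive rule is bracketed over the same span.

9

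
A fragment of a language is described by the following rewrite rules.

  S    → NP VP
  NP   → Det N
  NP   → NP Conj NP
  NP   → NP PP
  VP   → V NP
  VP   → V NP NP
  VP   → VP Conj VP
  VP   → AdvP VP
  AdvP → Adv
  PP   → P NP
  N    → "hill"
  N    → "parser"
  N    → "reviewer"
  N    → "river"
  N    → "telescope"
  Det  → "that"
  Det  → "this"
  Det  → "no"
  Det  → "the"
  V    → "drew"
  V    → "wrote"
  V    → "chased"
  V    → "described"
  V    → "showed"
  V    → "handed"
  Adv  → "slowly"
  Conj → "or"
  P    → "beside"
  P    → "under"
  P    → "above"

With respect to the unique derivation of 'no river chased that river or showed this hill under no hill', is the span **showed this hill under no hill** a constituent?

[S [NP [Det no] [N river]] [VP [VP [V chased] [NP [Det that] [N river]]] [Conj or] [VP [V showed] [NP [NP [Det this] [N hill]] [PP [P under] [NP [Det no] [N hill]]]]]]]
The words 'showed this hill under no hill' are exhaustively dominated by a single VP node (built by VP → V NP), so they form a constituent.

Yes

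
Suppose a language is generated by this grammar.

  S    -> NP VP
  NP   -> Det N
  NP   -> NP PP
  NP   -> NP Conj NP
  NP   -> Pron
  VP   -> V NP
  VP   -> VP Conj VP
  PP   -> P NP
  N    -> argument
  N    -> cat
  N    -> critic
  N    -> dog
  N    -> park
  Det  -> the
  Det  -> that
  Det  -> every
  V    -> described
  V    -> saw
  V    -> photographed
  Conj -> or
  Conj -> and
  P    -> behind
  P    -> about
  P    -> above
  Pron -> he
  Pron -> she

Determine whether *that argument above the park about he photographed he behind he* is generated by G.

S
  NP
    NP
      Det: that
      N: argument
    PP
      P: above
      NP
        NP
          Det: the
          N: park
        PP
          P: about
          NP
            Pron: he
  VP
    V: photographed
    NP
      NP
        Pron: he
      PP
        P: behind
        NP
          Pron: he
Each bracket corresponds to one application of a listed rule, so the string is derivable from S.

Grammatical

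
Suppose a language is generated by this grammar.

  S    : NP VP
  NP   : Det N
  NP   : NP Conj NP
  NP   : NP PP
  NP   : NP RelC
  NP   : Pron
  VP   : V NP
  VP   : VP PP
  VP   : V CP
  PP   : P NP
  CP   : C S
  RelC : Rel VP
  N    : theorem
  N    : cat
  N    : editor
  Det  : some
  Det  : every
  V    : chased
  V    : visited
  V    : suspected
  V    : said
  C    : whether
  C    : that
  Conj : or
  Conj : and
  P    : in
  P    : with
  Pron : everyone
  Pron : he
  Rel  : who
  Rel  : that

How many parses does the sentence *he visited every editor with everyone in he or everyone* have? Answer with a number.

9

Two of the 9 distinct bracketings:
[S [NP [Pron he]] [VP [V visited] [NP [NP [NP [Det every] [N editor]] [PP [P with] [NP [NP [Pron everyone]] [PP [P in] [NP [Pron he]]]]]] [Conj or] [NP [Pron everyone]]]]]
[S [NP [Pron he]] [VP [V visited] [NP [NP [NP [NP [Det every] [N editor]] [PP [P with] [NP [Pron everyone]]]] [PP [P in] [NP [Pron he]]]] [Conj or] [NP [Pron everyone]]]]]
The trees differ in how a recursive rule is bracketed over the same span.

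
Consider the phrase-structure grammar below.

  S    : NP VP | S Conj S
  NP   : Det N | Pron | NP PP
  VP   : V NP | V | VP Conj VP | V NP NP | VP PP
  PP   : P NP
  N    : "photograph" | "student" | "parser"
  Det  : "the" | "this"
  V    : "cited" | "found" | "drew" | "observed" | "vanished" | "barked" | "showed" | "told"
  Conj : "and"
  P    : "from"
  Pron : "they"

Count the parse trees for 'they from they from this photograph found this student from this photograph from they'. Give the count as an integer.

10

Two of the 10 distinct bracketings:
[S [NP [NP [Pron they]] [PP [P from] [NP [NP [Pron they]] [PP [P from] [NP [Det this] [N photograph]]]]]] [VP [V found] [NP [NP [Det this] [N student]] [PP [P from] [NP [NP [Det this] [N photograph]] [PP [P from] [NP [Pron they]]]]]]]]
[S [NP [NP [Pron they]] [PP [P from] [NP [NP [Pron they]] [PP [P from] [NP [Det this] [N photograph]]]]]] [VP [V found] [NP [NP [NP [Det this] [N student]] [PP [P from] [NP [Det this] [N photograph]]]] [PP [P from] [NP [Pron they]]]]]]
The trees differ in how a recursive rule is bracketed over the same span.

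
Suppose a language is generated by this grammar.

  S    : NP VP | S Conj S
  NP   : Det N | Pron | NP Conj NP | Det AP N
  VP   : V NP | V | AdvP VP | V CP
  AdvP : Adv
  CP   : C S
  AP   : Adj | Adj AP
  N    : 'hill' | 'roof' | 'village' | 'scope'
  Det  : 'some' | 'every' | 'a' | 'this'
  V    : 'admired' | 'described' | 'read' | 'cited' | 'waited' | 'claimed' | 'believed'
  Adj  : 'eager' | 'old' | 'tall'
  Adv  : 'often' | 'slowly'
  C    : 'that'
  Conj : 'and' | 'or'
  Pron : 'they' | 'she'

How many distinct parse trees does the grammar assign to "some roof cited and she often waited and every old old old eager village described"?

The two bracketings:
[S [S [NP [Det some] [N roof]] [VP [V cited]]] [Conj and] [S [S [NP [Pron she]] [VP [AdvP [Adv often]] [VP [V waited]]]] [Conj and] [S [NP [Det every] [AP [Adj old] [AP [Adj old] [AP [Adj old] [AP [Adj eager]]]]] [N village]] [VP [V described]]]]]
[S [S [S [NP [Det some] [N roof]] [VP [V cited]]] [Conj and] [S [NP [Pron she]] [VP [AdvP [Adv often]] [VP [V waited]]]]] [Conj and] [S [NP [Det every] [AP [Adj old] [AP [Adj old] [AP [Adj old] [AP [Adj eager]]]]] [N village]] [VP [V described]]]]
The trees differ in how a recursive rule is bracketed over the same span.

2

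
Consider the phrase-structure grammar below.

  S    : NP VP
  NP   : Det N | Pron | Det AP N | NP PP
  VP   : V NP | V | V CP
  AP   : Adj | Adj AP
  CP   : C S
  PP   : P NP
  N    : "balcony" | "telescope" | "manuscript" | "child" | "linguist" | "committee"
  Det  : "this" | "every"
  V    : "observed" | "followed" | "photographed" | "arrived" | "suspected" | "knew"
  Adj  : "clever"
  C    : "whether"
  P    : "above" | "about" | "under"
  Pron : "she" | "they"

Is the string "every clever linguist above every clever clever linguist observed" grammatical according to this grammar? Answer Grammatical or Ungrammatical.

S
  NP
    NP
      Det: every
      AP
        Adj: clever
      N: linguist
    PP
      P: above
      NP
        Det: every
        AP
          Adj: clever
          AP
            Adj: clever
        N: linguist
  VP
    V: observed
Each bracket corresponds to one application of a listed rule, so the string is derivable from S.

Grammatical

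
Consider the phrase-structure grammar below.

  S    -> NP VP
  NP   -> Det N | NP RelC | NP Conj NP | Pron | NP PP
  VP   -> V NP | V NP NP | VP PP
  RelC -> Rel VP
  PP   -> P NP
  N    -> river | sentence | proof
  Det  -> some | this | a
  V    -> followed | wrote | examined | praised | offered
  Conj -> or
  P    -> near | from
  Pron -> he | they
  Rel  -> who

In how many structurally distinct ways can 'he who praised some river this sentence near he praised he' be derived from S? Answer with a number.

3

Two of the 3 distinct bracketings:
[S [NP [NP [Pron he]] [RelC [Rel who] [VP [V praised] [NP [Det some] [N river]] [NP [NP [Det this] [N sentence]] [PP [P near] [NP [Pron he]]]]]]] [VP [V praised] [NP [Pron he]]]]
[S [NP [NP [Pron he]] [RelC [Rel who] [VP [VP [V praised] [NP [Det some] [N river]] [NP [Det this] [N sentence]]] [PP [P near] [NP [Pron he]]]]]] [VP [V praised] [NP [Pron he]]]]
The difference turns on whether NP → NP PP is used at the relevant span, versus an alternative expansion of NP.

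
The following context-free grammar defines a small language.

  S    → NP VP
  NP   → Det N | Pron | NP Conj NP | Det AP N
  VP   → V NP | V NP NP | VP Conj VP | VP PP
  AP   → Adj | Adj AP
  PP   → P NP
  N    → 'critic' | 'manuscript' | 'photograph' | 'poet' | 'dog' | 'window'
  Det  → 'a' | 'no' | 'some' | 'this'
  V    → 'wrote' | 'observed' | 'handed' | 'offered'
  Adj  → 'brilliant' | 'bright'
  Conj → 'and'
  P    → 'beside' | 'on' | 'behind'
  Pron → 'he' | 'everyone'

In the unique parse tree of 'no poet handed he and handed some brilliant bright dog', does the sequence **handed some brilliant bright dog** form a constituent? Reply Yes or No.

[S [NP [Det no] [N poet]] [VP [VP [V handed] [NP [Pron he]]] [Conj and] [VP [V handed] [NP [Det some] [AP [Adj brilliant] [AP [Adj bright]]] [N dog]]]]]
The words 'handed some brilliant bright dog' are exhaustively dominated by a single VP node (built by VP → V NP), so they form a constituent.

Yes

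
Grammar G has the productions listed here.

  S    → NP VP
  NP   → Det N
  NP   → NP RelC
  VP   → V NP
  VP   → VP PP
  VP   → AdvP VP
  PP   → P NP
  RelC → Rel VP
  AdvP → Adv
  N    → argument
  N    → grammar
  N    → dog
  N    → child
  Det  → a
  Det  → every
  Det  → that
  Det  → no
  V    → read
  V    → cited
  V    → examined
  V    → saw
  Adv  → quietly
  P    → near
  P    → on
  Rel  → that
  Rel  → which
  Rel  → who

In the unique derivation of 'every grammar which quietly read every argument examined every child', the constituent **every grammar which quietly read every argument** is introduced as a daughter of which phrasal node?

S

[S [NP [NP [Det every] [N grammar]] [RelC [Rel which] [VP [AdvP [Adv quietly]] [VP [V read] [NP [Det every] [N argument]]]]]] [VP [V examined] [NP [Det every] [N child]]]]
The span 'every grammar which quietly read every argument' is the NP node built by NP → NP RelC.
Its mother is the S built by S → NP VP.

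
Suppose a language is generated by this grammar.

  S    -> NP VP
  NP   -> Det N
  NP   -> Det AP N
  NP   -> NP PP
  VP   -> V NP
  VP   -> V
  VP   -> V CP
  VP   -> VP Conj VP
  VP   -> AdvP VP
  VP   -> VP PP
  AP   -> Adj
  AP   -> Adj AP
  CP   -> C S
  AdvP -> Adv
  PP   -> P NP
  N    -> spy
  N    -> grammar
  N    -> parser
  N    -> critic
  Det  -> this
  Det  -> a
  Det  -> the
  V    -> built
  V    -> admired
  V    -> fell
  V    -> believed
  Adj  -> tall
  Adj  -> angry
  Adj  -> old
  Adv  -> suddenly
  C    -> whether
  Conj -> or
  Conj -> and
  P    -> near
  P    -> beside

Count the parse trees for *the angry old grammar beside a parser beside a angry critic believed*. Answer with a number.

The two bracketings:
[S [NP [NP [Det the] [AP [Adj angry] [AP [Adj old]]] [N grammar]] [PP [P beside] [NP [NP [Det a] [N parser]] [PP [P beside] [NP [Det a] [AP [Adj angry]] [N critic]]]]]] [VP [V believed]]]
[S [NP [NP [NP [Det the] [AP [Adj angry] [AP [Adj old]]] [N grammar]] [PP [P beside] [NP [Det a] [N parser]]]] [PP [P beside] [NP [Det a] [AP [Adj angry]] [N critic]]]] [VP [V believed]]]
The trees differ in how a recursive rule is bracketed over the same span.

2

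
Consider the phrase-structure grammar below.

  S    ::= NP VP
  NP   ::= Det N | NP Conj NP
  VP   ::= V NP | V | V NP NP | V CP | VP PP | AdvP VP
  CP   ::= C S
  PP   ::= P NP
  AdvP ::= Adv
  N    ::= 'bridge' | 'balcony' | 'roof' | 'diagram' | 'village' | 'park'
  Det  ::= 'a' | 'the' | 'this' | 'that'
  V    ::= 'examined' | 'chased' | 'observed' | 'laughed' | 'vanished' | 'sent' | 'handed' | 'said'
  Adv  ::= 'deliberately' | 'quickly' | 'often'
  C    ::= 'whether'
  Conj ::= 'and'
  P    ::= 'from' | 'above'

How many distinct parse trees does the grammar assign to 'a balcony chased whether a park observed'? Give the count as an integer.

1

[S [NP [Det a] [N balcony]] [VP [V chased] [CP [C whether] [S [NP [Det a] [N park]] [VP [V observed]]]]]]
No rule offers an alternative attachment or grouping for any span, so this is the only derivation.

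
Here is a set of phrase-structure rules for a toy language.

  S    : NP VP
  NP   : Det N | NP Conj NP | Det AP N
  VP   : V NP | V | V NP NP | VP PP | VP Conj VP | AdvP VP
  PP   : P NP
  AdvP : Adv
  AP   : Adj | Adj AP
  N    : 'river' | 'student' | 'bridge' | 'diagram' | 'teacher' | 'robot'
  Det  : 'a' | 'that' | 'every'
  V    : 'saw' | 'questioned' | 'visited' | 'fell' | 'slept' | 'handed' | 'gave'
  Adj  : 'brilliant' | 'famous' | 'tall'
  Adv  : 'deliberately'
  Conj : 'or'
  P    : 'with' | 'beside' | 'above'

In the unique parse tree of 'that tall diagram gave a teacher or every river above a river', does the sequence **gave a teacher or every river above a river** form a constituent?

[S [NP [Det that] [AP [Adj tall]] [N diagram]] [VP [VP [V gave] [NP [NP [Det a] [N teacher]] [Conj or] [NP [Det every] [N river]]]] [PP [P above] [NP [Det a] [N river]]]]]
The words 'gave a teacher or every river above a river' are exhaustively dominated by a single VP node (built by VP → VP PP), so they form a constituent.

Yes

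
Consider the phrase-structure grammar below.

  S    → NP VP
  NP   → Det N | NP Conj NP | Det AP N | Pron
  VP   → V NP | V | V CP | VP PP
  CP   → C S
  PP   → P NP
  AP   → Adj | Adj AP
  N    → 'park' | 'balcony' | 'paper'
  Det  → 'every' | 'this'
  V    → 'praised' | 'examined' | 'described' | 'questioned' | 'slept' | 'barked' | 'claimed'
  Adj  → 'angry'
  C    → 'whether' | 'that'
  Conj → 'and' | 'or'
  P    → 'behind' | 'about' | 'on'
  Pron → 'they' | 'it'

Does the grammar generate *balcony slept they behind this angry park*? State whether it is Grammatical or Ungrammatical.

Ungrammatical

For S → NP VP, no prefix of the string parses as an NP.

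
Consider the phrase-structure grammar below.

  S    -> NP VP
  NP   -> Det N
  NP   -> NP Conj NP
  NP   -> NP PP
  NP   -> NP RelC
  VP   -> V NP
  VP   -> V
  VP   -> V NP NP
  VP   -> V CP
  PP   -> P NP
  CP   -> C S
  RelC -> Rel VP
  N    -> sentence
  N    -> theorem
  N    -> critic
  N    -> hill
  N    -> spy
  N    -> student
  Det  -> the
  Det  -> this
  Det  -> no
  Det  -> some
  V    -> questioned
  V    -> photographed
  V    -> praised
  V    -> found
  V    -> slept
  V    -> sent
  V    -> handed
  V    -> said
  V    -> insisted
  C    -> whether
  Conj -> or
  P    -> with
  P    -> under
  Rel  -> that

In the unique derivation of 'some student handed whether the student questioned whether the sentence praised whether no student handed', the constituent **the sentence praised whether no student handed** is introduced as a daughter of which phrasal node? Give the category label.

[S [NP [Det some] [N student]] [VP [V handed] [CP [C whether] [S [NP [Det the] [N student]] [VP [V questioned] [CP [C whether] [S [NP [Det the] [N sentence]] [VP [V praised] [CP [C whether] [S [NP [Det no] [N student]] [VP [V handed]]]]]]]]]]]]
The span 'the sentence praised whether no student handed' is the S node built by S → NP VP.
Its mother is the CP built by CP → C S.

CP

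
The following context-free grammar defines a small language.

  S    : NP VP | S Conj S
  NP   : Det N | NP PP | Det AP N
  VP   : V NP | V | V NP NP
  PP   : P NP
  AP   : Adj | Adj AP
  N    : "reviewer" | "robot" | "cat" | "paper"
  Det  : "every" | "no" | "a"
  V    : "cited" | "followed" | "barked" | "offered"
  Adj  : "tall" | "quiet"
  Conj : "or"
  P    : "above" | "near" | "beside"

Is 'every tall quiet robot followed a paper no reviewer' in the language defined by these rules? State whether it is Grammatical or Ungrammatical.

[S [NP [Det every] [AP [Adj tall] [AP [Adj quiet]]] [N robot]] [VP [V followed] [NP [Det a] [N paper]] [NP [Det no] [N reviewer]]]]
Every word is introduced by a lexical rule and the phrasal rules combine the resulting categories into a single S.

Grammatical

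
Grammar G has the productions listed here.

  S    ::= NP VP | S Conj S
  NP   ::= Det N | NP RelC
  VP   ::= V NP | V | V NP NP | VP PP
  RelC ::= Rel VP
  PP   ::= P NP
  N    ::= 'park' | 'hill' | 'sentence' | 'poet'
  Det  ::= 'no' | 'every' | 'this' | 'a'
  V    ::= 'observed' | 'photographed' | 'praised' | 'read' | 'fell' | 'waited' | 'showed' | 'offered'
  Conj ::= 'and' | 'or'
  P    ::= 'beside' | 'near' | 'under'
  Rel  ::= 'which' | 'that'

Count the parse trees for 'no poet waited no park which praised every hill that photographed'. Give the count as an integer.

3

Two of the 3 distinct bracketings:
[S [NP [Det no] [N poet]] [VP [V waited] [NP [NP [Det no] [N park]] [RelC [Rel which] [VP [V praised] [NP [NP [Det every] [N hill]] [RelC [Rel that] [VP [V photographed]]]]]]]]]
[S [NP [Det no] [N poet]] [VP [V waited] [NP [NP [NP [Det no] [N park]] [RelC [Rel which] [VP [V praised] [NP [Det every] [N hill]]]]] [RelC [Rel that] [VP [V photographed]]]]]]
The trees differ in how a recursive rule is bracketed over the same span.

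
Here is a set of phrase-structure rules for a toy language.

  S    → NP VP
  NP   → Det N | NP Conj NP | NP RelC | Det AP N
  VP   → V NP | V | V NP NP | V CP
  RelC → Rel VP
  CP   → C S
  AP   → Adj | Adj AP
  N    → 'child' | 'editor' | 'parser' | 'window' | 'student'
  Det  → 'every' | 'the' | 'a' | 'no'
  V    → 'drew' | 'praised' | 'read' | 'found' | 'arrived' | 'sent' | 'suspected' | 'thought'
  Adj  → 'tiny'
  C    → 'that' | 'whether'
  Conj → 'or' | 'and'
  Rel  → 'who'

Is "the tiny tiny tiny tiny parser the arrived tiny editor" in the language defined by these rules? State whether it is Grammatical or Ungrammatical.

Ungrammatical

A Det word can never sit immediately before a V word in any string this grammar generates, so the substring 'the arrived' rules out a derivation.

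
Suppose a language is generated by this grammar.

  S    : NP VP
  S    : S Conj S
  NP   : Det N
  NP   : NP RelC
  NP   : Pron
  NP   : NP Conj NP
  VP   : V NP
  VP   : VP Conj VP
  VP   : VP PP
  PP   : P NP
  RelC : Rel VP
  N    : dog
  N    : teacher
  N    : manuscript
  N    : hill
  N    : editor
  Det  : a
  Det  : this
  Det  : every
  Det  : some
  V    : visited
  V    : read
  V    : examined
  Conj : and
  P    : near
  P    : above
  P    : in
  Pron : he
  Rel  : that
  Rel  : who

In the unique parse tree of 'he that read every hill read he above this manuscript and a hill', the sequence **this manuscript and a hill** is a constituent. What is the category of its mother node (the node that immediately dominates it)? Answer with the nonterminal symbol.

PP

S
  NP
    NP
      Pron: he
    RelC
      Rel: that
      VP
        V: read
        NP
          Det: every
          N: hill
  VP
    VP
      V: read
      NP
        Pron: he
    PP
      P: above
      NP
        NP
          Det: this
          N: manuscript
        Conj: and
        NP
          Det: a
          N: hill
The span 'this manuscript and a hill' is the NP node built by NP → NP Conj NP.
Its mother is the PP built by PP → P NP.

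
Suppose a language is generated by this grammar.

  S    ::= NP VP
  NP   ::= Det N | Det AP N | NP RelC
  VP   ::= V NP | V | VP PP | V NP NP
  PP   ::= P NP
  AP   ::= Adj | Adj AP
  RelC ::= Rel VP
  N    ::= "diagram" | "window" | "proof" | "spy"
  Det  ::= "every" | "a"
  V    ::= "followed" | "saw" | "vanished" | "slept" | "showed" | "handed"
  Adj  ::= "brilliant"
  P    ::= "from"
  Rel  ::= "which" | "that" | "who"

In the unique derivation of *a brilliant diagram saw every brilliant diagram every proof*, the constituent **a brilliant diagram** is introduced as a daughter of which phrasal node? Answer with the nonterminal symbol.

[S [NP [Det a] [AP [Adj brilliant]] [N diagram]] [VP [V saw] [NP [Det every] [AP [Adj brilliant]] [N diagram]] [NP [Det every] [N proof]]]]
The span 'a brilliant diagram' is the NP node built by NP → Det AP N.
Its mother is the S built by S → NP VP.

S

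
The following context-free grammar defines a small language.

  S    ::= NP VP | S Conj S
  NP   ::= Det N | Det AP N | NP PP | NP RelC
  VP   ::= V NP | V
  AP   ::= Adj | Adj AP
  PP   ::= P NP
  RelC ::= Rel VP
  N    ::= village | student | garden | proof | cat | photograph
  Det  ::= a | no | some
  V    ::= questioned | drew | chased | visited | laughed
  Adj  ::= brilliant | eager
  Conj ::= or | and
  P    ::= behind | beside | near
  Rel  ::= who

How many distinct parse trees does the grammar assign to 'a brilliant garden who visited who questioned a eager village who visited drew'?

2

The two bracketings:
[S [NP [NP [NP [Det a] [AP [Adj brilliant]] [N garden]] [RelC [Rel who] [VP [V visited]]]] [RelC [Rel who] [VP [V questioned] [NP [NP [Det a] [AP [Adj eager]] [N village]] [RelC [Rel who] [VP [V visited]]]]]]] [VP [V drew]]]
[S [NP [NP [NP [NP [Det a] [AP [Adj brilliant]] [N garden]] [RelC [Rel who] [VP [V visited]]]] [RelC [Rel who] [VP [V questioned] [NP [Det a] [AP [Adj eager]] [N village]]]]] [RelC [Rel who] [VP [V visited]]]] [VP [V drew]]]
The trees differ in how a recursive rule is bracketed over the same span.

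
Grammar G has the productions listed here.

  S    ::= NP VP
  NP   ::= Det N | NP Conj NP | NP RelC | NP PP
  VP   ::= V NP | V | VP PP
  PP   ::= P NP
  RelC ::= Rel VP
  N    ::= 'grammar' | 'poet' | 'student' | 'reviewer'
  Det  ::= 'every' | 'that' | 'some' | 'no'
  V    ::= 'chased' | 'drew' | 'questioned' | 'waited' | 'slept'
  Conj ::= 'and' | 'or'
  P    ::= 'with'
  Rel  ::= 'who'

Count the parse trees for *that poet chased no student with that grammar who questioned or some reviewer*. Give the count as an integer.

Two of the 4 distinct bracketings:
[S [NP [Det that] [N poet]] [VP [V chased] [NP [NP [NP [NP [Det no] [N student]] [PP [P with] [NP [Det that] [N grammar]]]] [RelC [Rel who] [VP [V questioned]]]] [Conj or] [NP [Det some] [N reviewer]]]]]
[S [NP [Det that] [N poet]] [VP [V chased] [NP [NP [NP [Det no] [N student]] [PP [P with] [NP [NP [Det that] [N grammar]] [RelC [Rel who] [VP [V questioned]]]]]] [Conj or] [NP [Det some] [N reviewer]]]]]
The trees differ in how a recursive rule is bracketed over the same span.

4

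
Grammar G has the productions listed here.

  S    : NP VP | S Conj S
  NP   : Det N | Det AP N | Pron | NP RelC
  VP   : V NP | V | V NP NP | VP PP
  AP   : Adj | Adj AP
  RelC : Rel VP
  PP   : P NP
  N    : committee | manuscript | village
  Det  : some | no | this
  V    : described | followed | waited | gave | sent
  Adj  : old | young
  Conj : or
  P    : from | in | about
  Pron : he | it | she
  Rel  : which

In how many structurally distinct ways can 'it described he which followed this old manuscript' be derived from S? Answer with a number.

2

The two bracketings:
[S [NP [Pron it]] [VP [V described] [NP [NP [Pron he]] [RelC [Rel which] [VP [V followed] [NP [Det this] [AP [Adj old]] [N manuscript]]]]]]]
[S [NP [Pron it]] [VP [V described] [NP [NP [Pron he]] [RelC [Rel which] [VP [V followed]]]] [NP [Det this] [AP [Adj old]] [N manuscript]]]]
The difference turns on whether VP → V is used at the relevant span, versus an alternative expansion of VP.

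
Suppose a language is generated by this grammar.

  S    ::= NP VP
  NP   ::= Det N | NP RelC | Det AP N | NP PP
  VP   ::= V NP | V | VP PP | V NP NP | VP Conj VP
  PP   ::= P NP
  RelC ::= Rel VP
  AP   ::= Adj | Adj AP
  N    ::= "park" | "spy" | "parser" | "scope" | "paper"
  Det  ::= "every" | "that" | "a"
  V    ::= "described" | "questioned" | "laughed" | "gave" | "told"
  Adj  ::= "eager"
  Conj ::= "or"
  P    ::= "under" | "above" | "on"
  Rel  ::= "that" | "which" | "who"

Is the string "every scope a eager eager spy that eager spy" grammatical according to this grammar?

Ungrammatical

For S → NP VP, the only prefix that parses as NP is 'every scope', but the remainder 'a eager eager spy that eager spy' is not a VP under these rules.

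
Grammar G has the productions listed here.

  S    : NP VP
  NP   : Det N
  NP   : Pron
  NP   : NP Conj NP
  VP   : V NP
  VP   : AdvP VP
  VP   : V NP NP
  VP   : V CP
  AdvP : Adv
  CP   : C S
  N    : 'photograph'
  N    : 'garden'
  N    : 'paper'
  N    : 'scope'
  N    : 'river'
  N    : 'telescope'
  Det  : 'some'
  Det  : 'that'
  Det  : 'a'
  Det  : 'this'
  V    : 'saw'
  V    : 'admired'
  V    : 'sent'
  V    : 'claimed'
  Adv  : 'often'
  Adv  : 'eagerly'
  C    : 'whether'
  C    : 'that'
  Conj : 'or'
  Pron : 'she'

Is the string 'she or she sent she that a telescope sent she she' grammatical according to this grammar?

For S → NP VP, every NP-prefix leaves a non-VP remainder: after 'she' the remainder is not a VP; after 'she or she' the remainder is not a VP.

Ungrammatical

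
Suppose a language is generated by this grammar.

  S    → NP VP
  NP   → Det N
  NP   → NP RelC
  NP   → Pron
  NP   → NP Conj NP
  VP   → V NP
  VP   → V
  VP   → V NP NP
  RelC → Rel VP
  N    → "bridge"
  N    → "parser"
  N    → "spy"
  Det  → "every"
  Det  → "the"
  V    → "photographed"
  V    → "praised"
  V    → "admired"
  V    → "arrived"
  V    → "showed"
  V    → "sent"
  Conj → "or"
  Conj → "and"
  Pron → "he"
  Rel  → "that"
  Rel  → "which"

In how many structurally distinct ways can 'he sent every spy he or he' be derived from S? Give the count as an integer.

[S [NP [Pron he]] [VP [V sent] [NP [Det every] [N spy]] [NP [NP [Pron he]] [Conj or] [NP [Pron he]]]]]
No rule offers an alternative attachment or grouping for any span, so this is the only derivation.

1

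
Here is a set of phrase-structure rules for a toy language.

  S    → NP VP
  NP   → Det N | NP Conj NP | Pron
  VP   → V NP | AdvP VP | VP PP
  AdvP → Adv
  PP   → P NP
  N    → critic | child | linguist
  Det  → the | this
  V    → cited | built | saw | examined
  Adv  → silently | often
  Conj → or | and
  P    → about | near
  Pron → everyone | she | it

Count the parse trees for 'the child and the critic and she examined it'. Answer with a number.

2

The two bracketings:
[S [NP [NP [Det the] [N child]] [Conj and] [NP [NP [Det the] [N critic]] [Conj and] [NP [Pron she]]]] [VP [V examined] [NP [Pron it]]]]
[S [NP [NP [NP [Det the] [N child]] [Conj and] [NP [Det the] [N critic]]] [Conj and] [NP [Pron she]]] [VP [V examined] [NP [Pron it]]]]
The trees differ in how a recursive rule is bracketed over the same span.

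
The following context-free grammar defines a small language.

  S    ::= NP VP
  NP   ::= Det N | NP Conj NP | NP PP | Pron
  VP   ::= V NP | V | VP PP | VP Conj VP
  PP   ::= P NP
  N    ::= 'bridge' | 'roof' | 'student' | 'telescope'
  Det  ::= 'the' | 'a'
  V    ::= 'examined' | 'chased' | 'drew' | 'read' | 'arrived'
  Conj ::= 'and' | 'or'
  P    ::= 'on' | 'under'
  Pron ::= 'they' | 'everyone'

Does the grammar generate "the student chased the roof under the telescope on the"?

For S → NP VP, the only prefix that parses as NP is 'the student', but the remainder 'chased the roof under the telescope on the' is not a VP under these rules.

Ungrammatical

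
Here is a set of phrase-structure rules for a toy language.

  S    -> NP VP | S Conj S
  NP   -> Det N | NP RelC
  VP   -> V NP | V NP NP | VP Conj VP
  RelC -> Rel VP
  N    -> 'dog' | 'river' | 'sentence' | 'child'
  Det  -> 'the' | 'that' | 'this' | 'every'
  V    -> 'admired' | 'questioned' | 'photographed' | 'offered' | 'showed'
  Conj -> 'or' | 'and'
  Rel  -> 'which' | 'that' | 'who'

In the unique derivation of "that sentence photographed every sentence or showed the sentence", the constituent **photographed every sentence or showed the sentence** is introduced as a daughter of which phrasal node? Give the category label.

[S [NP [Det that] [N sentence]] [VP [VP [V photographed] [NP [Det every] [N sentence]]] [Conj or] [VP [V showed] [NP [Det the] [N sentence]]]]]
The span 'photographed every sentence or showed the sentence' is the VP node built by VP → VP Conj VP.
Its mother is the S built by S → NP VP.

S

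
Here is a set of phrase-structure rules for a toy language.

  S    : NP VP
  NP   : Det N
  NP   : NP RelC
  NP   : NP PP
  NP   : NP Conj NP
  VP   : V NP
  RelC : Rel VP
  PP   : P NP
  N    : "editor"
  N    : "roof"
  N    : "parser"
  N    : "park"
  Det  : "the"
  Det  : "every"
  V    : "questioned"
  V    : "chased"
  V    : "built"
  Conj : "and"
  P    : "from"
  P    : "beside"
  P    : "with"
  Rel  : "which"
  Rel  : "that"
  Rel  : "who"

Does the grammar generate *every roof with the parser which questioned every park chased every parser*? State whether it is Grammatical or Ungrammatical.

S
  NP
    NP
      NP
        Det: every
        N: roof
      PP
        P: with
        NP
          Det: the
          N: parser
    RelC
      Rel: which
      VP
        V: questioned
        NP
          Det: every
          N: park
  VP
    V: chased
    NP
      Det: every
      N: parser
The bracketing above is licensed at every node by one of the given productions, with S at the root.

Grammatical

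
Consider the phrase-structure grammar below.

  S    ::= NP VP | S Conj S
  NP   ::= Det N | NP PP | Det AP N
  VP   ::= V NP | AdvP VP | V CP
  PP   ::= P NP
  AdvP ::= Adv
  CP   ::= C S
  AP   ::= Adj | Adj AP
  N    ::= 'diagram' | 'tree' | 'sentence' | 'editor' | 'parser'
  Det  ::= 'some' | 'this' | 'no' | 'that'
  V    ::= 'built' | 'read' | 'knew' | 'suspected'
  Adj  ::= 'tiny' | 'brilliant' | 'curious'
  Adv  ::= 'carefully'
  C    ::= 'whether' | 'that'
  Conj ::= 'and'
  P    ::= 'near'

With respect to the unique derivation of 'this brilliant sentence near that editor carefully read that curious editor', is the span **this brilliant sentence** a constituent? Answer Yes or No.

[S [NP [NP [Det this] [AP [Adj brilliant]] [N sentence]] [PP [P near] [NP [Det that] [N editor]]]] [VP [AdvP [Adv carefully]] [VP [V read] [NP [Det that] [AP [Adj curious]] [N editor]]]]]
The words 'this brilliant sentence' are exhaustively dominated by a single NP node (built by NP → Det AP N), so they form a constituent.

Yes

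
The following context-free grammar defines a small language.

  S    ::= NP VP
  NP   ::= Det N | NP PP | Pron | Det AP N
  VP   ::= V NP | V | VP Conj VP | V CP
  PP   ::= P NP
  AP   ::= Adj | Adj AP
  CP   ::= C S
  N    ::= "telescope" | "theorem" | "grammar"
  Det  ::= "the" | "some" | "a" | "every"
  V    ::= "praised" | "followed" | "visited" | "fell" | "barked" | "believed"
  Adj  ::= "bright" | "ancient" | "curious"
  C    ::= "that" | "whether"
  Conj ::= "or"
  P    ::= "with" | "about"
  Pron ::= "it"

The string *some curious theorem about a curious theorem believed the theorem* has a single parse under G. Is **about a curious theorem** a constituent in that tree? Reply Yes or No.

[S [NP [NP [Det some] [AP [Adj curious]] [N theorem]] [PP [P about] [NP [Det a] [AP [Adj curious]] [N theorem]]]] [VP [V believed] [NP [Det the] [N theorem]]]]
The words 'about a curious theorem' are exhaustively dominated by a single PP node (built by PP → P NP), so they form a constituent.

Yes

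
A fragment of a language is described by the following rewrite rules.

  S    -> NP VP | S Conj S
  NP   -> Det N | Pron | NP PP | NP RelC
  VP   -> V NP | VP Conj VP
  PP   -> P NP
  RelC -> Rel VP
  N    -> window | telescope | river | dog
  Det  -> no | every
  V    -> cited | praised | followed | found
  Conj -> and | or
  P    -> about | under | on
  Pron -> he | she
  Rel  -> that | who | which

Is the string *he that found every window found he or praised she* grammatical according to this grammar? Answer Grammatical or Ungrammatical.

Grammatical

[S [NP [NP [Pron he]] [RelC [Rel that] [VP [V found] [NP [Det every] [N window]]]]] [VP [VP [V found] [NP [Pron he]]] [Conj or] [VP [V praised] [NP [Pron she]]]]]
Each bracket corresponds to one application of a listed rule, so the string is derivable from S.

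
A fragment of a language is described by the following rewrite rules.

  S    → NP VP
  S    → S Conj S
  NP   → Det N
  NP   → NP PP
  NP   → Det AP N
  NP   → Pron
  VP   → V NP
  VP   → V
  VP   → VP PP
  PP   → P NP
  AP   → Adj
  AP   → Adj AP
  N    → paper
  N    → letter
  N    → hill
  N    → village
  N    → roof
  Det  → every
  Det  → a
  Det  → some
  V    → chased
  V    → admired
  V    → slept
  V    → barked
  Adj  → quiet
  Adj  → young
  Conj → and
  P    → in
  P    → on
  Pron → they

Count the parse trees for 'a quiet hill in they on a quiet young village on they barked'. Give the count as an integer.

Two of the 5 distinct bracketings:
[S [NP [NP [Det a] [AP [Adj quiet]] [N hill]] [PP [P in] [NP [NP [Pron they]] [PP [P on] [NP [NP [Det a] [AP [Adj quiet] [AP [Adj young]]] [N village]] [PP [P on] [NP [Pron they]]]]]]]] [VP [V barked]]]
[S [NP [NP [Det a] [AP [Adj quiet]] [N hill]] [PP [P in] [NP [NP [NP [Pron they]] [PP [P on] [NP [Det a] [AP [Adj quiet] [AP [Adj young]]] [N village]]]] [PP [P on] [NP [Pron they]]]]]] [VP [V barked]]]
The trees differ in how a recursive rule is bracketed over the same span.

5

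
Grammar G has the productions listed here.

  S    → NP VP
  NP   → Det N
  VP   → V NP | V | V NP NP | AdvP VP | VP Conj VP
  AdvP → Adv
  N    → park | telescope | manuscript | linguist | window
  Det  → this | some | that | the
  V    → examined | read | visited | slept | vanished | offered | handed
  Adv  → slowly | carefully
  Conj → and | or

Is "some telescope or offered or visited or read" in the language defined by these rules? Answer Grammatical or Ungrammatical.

Ungrammatical

For S → NP VP, the only prefix that parses as NP is 'some telescope', but the remainder 'or offered or visited or read' is not a VP under these rules.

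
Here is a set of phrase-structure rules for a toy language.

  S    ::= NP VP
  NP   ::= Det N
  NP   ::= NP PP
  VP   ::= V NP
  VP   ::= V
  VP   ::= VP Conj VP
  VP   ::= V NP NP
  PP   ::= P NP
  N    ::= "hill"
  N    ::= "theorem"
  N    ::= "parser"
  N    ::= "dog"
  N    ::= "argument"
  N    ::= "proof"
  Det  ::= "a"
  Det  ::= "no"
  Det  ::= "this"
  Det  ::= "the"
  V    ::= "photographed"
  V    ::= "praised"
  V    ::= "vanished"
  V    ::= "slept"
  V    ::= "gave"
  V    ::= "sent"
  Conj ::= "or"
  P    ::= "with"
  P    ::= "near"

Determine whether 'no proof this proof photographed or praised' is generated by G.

Ungrammatical

For S → NP VP, the only prefix that parses as NP is 'no proof', but the remainder 'this proof photographed or praised' is not a VP under these rules.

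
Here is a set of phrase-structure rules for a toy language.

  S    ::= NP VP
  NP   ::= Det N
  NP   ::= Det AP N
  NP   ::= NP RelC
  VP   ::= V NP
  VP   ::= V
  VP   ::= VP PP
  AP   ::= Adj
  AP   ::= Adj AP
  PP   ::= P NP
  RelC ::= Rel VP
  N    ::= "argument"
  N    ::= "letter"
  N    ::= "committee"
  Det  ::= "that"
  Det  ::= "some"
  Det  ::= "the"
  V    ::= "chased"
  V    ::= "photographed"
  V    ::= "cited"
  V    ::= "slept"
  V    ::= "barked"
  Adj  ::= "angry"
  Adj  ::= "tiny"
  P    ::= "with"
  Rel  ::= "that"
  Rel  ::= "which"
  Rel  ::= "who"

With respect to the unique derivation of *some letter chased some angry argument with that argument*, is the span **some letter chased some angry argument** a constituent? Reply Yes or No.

No

[S [NP [Det some] [N letter]] [VP [VP [V chased] [NP [Det some] [AP [Adj angry]] [N argument]]] [PP [P with] [NP [Det that] [N argument]]]]]
The smallest constituent containing 'some letter chased some angry argument' is the S spanning 'some letter chased some angry argument with that argument'; no single node in the tree dominates exactly the given words.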